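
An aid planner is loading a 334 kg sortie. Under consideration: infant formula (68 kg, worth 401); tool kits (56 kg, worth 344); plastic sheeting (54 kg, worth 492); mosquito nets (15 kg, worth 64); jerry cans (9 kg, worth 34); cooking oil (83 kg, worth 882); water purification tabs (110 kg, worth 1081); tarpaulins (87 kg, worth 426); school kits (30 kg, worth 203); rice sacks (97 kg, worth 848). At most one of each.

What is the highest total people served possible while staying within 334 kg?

By people served per kg: cooking oil 10.63, water purification tabs 9.83, plastic sheeting 9.11, rice sacks 8.74 lead.
Filling by ratio: tool kits + plastic sheeting + cooking oil + water purification tabs + school kits for 3002, with 1 kg left unused.
The 110 kg tied up in tool kits and plastic sheeting is better spent on jerry cans + rice sacks — total rises to 3048 (329 kg).
Runner-up cooking oil + water purification tabs + school kits + rice sacks tops out at 3014.

3048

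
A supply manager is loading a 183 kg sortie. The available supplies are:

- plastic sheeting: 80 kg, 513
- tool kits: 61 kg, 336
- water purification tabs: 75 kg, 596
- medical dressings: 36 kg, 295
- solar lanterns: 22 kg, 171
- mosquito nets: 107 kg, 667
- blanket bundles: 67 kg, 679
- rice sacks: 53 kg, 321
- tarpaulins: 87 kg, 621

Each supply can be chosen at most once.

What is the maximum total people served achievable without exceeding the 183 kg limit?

1570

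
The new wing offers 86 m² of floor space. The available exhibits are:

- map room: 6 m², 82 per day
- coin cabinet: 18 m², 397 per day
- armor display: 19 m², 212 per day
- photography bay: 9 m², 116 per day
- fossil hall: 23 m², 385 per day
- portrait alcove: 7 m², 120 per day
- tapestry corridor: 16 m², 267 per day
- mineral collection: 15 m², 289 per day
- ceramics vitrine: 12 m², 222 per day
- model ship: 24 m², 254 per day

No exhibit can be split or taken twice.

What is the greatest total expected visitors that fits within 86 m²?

A density-first pass picks map room + coin cabinet + fossil hall + portrait alcove + mineral collection + ceramics vitrine — 1495 at 81 m².
Replace map room and portrait alcove with tapestry corridor: the trade gains 65 net, giving 1560 at 84 m².

1560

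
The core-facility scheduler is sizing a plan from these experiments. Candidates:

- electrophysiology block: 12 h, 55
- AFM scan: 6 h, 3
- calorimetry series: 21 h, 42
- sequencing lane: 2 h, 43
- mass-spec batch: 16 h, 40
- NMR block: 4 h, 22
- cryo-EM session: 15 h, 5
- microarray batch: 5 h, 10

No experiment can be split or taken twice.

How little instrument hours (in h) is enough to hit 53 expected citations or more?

Minimise h subject to total expected citations ≥ 53.
sequencing lane + NMR block: 65 expected citations at 6 h.
Below 6 h the best achievable stays under 53.

6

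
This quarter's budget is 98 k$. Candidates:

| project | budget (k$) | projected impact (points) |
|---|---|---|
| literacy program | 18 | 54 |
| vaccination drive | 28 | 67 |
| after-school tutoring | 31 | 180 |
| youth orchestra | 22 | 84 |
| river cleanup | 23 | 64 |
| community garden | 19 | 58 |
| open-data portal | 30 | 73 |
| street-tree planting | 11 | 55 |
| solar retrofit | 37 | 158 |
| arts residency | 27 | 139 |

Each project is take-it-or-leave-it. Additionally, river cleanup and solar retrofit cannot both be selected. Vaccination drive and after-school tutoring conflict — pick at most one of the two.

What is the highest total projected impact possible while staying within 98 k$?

477

A density-first pass picks after-school tutoring + youth orchestra + street-tree planting + arts residency — 458 at 91 k$.
Replace youth orchestra and street-tree planting with solar retrofit: the trade gains 19 net, giving 477 at 95 k$.
An exhaustive check of the 1024 subsets confirms 477.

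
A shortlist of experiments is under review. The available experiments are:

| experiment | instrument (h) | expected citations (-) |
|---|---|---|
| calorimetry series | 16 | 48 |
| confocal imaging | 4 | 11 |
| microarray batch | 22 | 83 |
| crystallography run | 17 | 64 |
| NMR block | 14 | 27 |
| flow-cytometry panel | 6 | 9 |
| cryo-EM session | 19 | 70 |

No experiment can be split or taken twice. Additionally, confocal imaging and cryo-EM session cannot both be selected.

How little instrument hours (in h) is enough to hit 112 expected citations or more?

33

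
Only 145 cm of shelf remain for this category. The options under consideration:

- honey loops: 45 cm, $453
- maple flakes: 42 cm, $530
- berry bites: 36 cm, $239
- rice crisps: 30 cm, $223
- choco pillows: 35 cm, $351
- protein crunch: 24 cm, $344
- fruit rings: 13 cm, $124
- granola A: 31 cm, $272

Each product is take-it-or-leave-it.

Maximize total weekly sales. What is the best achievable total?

Taking the top-ratio products first gives honey loops + maple flakes + protein crunch + fruit rings for 1451 (124 cm).
The 45 cm tied up in honey loops is better spent on choco pillows + granola A — total rises to 1621 (145 cm).
Every other selection either busts 145 cm or fails to beat 1621.

1621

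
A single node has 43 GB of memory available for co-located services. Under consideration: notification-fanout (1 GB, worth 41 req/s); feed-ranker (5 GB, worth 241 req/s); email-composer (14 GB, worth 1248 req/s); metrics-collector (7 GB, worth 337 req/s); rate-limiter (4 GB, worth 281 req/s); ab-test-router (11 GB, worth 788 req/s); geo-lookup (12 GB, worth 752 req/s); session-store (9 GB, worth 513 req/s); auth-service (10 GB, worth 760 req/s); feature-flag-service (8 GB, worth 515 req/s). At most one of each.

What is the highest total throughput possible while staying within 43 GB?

Ranking by ratio (throughput/GB): email-composer 89.14, auth-service 76.00, ab-test-router 71.64.
A density-first pass picks notification-fanout + email-composer + rate-limiter + ab-test-router + auth-service — 3118 at 40 GB.
Dropping notification-fanout and rate-limiter frees 5 GB; slotting in feature-flag-service (8 GB) lifts the total to 3311 at 43 GB.
Next best is notification-fanout + email-composer + metrics-collector + ab-test-router + auth-service at 3174 (43 GB) — short by 137.

3311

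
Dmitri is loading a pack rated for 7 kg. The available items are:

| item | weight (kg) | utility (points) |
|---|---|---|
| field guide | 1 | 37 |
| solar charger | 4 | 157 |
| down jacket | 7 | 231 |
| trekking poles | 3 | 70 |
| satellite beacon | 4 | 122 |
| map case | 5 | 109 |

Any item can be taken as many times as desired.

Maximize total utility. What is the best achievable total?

268

Best packing: 3×field guide + solar charger — 7 kg, 268 total.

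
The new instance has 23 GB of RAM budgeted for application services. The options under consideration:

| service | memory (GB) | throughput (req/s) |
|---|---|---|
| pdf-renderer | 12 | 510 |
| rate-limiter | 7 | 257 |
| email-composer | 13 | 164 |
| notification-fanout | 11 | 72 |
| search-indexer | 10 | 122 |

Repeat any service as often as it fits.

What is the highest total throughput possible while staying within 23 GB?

771

Ranking by ratio (throughput/GB): pdf-renderer 42.50, rate-limiter 36.71, email-composer 12.62.
The ratio heuristic lands on pdf-renderer + rate-limiter (767) but leaves 4 GB idle.
The 12 GB tied up in pdf-renderer is better spent on 2×rate-limiter — total rises to 771 (21 GB).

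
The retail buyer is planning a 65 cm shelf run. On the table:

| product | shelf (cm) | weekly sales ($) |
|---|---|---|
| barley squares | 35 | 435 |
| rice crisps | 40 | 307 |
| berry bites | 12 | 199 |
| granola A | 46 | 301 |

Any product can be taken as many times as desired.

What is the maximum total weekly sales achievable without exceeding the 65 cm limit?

995

5×berry bites uses 60 of the 65 cm and totals 995.
That's the maximum — no swap from here does better than 995.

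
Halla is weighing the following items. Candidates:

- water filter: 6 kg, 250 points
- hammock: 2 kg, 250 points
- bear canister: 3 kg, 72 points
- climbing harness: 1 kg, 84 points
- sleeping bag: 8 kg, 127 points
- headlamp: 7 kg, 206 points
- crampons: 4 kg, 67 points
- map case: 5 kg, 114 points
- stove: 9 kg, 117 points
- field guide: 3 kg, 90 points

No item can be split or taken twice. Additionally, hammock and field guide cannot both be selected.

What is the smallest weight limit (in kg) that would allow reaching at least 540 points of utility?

9

Minimise kg subject to total utility ≥ 540.
Taking water filter + hammock + climbing harness gives 584 (≥ 540) for 9 kg.
Below 9 kg the best achievable stays under 540.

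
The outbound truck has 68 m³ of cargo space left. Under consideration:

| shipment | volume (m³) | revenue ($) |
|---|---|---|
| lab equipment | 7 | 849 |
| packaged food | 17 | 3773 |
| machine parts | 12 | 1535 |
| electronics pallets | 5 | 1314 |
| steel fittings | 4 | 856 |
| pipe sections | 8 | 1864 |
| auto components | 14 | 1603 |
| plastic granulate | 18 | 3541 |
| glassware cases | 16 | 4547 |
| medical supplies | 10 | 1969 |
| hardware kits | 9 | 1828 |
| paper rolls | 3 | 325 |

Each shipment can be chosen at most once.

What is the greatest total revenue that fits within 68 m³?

Taking the top-ratio shipments first gives lab equipment + packaged food + electronics pallets + steel fittings + pipe sections + glassware cases + hardware kits for 15031 (66 m³).
The 16 m³ tied up in lab equipment and hardware kits is better spent on plastic granulate — total rises to 15895 (68 m³).

15895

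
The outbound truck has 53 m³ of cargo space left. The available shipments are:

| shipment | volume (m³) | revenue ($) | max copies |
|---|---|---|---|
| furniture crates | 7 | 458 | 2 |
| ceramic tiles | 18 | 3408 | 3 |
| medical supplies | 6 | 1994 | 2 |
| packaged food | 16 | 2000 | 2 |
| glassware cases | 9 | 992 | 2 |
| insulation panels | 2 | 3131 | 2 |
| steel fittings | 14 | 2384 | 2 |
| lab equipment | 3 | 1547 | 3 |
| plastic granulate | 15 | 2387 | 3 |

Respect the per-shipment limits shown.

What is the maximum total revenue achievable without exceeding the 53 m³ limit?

A density-first pass picks ceramic tiles + 2×medical supplies + glassware cases + 2×insulation panels + 3×lab equipment — 19291 at 52 m³.
Replace ceramic tiles and glassware cases with 2×steel fittings: the trade gains 368 net, giving 19659 at 53 m³.

19659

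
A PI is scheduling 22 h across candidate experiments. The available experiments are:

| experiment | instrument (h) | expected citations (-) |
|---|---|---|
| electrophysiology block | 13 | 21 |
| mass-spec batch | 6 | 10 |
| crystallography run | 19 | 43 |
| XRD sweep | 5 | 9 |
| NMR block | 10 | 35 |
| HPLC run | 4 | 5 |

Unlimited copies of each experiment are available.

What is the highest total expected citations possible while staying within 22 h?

70

By expected citations per h: NMR block 3.50, crystallography run 2.26, XRD sweep 1.80, mass-spec batch 1.67 lead.
Taking 2×NMR block: 20 h used, 70 in expected citations.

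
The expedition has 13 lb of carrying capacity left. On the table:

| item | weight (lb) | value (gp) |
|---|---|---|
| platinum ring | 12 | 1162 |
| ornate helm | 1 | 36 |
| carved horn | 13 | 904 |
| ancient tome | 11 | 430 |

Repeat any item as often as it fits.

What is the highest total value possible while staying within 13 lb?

Taking platinum ring + ornate helm: 13 lb used, 1198 in value.
That's the maximum — no swap from here does better than 1198.

1198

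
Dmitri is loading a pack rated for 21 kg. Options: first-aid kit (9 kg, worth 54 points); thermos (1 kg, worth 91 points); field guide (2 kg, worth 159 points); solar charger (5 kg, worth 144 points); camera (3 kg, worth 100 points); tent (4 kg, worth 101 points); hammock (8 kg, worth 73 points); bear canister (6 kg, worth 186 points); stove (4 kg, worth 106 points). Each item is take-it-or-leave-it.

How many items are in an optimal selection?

6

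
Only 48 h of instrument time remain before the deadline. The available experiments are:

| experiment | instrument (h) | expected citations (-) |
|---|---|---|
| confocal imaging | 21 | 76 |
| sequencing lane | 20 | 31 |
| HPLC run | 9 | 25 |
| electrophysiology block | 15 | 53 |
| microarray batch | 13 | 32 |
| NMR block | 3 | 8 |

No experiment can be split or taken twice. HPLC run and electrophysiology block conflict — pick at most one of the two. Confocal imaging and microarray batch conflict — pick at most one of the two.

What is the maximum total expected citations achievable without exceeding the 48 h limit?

137

Best packing: confocal imaging + electrophysiology block + NMR block — 39 h, 137 total.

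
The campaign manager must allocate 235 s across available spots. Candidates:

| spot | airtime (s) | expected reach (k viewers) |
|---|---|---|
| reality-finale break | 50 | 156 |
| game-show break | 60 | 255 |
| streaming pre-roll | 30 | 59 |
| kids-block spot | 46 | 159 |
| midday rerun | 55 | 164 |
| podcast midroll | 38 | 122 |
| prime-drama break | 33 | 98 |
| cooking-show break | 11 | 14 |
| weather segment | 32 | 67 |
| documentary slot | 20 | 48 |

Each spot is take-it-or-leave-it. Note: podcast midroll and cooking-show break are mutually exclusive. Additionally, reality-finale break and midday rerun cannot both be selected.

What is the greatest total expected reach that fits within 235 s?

Filling by ratio: reality-finale break + game-show break + kids-block spot + podcast midroll + prime-drama break for 790, with 8 s left unused.
The 50 s tied up in reality-finale break is better spent on midday rerun — total rises to 798 (232 s).
An exhaustive check of the 1024 subsets confirms 798.

798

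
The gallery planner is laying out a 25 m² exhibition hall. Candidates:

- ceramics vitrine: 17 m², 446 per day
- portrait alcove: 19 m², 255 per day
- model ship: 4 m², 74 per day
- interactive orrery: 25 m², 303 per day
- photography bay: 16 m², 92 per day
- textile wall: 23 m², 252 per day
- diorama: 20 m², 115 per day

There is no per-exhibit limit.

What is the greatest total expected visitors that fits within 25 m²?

594

Taking ceramics vitrine + 2×model ship: 25 m² used, 594 in expected visitors.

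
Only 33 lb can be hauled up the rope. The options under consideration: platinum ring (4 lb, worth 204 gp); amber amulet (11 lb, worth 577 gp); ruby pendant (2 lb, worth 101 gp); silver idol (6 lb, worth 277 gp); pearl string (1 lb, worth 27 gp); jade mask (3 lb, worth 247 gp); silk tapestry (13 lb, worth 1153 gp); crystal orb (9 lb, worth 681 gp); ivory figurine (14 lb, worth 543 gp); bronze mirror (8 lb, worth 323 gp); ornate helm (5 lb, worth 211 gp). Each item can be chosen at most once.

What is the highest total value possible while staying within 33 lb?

By value per lb: silk tapestry 88.69, jade mask 82.33, crystal orb 75.67, amber amulet 52.45 lead.
Taking the top-ratio items first gives platinum ring + ruby pendant + pearl string + jade mask + silk tapestry + crystal orb for 2413 (32 lb).
The 5 lb tied up in platinum ring and pearl string is better spent on silver idol — total rises to 2459 (33 lb).

2459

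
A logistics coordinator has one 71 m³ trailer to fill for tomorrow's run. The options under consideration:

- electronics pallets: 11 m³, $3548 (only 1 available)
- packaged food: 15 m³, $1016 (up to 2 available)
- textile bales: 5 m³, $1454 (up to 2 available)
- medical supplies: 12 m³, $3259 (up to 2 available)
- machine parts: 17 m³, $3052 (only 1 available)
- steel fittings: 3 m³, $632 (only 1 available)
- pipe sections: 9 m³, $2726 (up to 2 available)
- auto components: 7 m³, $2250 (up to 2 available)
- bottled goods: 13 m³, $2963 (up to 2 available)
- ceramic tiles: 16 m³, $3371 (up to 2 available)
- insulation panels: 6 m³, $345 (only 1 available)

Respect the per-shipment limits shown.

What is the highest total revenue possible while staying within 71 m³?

20832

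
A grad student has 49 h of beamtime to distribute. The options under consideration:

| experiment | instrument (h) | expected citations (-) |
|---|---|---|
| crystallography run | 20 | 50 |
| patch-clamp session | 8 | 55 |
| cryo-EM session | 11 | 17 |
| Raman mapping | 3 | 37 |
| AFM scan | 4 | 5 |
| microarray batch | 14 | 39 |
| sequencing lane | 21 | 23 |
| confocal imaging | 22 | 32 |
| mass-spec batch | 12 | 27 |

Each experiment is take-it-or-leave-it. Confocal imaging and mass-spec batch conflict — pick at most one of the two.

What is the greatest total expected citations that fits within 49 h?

The ratio ordering already packs tightly: crystallography run + patch-clamp session + Raman mapping + AFM scan + microarray batch, 49 h, 186.

186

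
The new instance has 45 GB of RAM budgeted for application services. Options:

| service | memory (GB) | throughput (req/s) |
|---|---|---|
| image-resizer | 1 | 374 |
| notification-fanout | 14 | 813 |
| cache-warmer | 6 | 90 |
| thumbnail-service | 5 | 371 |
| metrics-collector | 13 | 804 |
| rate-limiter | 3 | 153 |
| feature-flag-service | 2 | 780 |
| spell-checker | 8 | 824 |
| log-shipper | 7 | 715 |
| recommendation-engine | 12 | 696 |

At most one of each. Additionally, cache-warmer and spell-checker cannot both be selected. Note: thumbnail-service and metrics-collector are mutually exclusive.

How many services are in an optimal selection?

6

The maximum throughput within 45 GB is 4310.
For example image-resizer + notification-fanout + metrics-collector + feature-flag-service + spell-checker + log-shipper achieves it, using 45 GB.
Any selection reaching 4310 contains exactly 6 services.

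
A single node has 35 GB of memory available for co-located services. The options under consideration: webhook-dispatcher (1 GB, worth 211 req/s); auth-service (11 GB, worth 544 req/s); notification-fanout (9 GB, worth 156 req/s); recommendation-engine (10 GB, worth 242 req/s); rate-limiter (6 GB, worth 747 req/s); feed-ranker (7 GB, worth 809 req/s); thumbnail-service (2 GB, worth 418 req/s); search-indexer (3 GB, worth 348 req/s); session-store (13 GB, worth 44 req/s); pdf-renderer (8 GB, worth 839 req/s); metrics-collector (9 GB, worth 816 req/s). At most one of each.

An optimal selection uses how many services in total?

6

The maximum throughput within 35 GB is 3977.
One optimal bundle: rate-limiter + feed-ranker + thumbnail-service + search-indexer + pdf-renderer + metrics-collector (35 GB).
All optima have 6 services.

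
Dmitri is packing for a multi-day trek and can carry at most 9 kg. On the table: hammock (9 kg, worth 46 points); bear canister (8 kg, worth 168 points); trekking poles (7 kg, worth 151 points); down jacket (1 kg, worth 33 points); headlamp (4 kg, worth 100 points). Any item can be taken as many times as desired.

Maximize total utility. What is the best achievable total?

9×down jacket uses 9 of the 9 kg and totals 297.

297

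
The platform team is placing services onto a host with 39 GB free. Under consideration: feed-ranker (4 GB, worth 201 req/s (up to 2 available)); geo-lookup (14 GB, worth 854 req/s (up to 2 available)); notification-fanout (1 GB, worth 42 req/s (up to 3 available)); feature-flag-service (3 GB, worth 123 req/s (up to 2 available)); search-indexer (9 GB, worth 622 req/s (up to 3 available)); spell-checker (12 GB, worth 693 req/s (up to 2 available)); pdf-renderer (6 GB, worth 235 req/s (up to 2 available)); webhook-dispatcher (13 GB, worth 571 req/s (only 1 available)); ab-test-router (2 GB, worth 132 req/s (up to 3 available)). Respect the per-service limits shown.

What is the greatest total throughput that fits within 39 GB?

2559

Ranking by ratio (throughput/GB): search-indexer 69.11, ab-test-router 66.00, geo-lookup 61.00.
A density-first pass picks feed-ranker + 2×notification-fanout + 3×search-indexer + 3×ab-test-router — 2547 at 39 GB.
The 12 GB tied up in feed-ranker and 2×notification-fanout and 3×ab-test-router is better spent on spell-checker — total rises to 2559 (39 GB).
That's the maximum — no swap from here does better than 2559.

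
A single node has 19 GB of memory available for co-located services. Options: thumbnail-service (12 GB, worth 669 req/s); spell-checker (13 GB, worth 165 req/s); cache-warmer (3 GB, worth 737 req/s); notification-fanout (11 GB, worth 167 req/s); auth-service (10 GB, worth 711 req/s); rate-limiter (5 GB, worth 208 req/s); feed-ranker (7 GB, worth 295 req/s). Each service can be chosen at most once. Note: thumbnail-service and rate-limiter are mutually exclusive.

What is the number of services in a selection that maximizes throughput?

3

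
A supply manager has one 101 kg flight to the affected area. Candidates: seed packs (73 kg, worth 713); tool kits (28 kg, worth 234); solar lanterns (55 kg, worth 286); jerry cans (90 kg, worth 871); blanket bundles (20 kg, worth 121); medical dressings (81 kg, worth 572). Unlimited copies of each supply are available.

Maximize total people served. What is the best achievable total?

947

By people served per kg: seed packs 9.77, jerry cans 9.68, tool kits 8.36 lead.
Best packing: seed packs + tool kits — 101 kg, 947 total.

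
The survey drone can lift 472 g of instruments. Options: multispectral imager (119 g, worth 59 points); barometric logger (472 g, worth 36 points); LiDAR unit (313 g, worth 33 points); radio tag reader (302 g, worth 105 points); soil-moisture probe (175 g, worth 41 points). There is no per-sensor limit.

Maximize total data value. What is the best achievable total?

By data value per g: multispectral imager 0.50, radio tag reader 0.35, soil-moisture probe 0.23, LiDAR unit 0.11 lead.
The ratio ordering already packs tightly: 3×multispectral imager, 357 g, 177.
Nothing else within 472 g beats 177.

177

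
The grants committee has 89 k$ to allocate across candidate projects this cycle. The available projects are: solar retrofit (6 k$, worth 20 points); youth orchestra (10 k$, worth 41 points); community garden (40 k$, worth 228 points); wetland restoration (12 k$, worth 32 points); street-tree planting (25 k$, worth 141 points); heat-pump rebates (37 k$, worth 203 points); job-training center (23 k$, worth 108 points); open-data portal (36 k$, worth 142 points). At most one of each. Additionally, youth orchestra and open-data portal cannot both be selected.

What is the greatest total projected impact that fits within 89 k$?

477

Best packing: community garden + street-tree planting + job-training center — 88 k$, 477 total.
No other feasible combination exceeds 477.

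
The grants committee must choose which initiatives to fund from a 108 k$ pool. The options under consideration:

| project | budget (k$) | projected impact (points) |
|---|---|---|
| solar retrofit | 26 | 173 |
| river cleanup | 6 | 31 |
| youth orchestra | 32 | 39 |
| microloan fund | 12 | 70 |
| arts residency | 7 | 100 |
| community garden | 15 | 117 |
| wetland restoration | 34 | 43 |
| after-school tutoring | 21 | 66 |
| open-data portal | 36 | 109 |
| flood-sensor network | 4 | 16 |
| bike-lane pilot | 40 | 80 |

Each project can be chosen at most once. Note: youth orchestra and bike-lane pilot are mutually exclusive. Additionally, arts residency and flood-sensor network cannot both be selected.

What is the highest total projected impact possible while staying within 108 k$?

600

Best packing: solar retrofit + river cleanup + microloan fund + arts residency + community garden + open-data portal — 102 k$, 600 total.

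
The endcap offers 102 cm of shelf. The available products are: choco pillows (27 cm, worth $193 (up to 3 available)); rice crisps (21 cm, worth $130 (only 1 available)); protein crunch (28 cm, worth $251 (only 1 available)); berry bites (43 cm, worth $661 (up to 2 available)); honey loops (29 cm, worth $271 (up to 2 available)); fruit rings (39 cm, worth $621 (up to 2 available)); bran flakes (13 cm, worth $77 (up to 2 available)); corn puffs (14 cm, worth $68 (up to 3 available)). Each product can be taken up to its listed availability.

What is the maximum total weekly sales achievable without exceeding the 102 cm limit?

1399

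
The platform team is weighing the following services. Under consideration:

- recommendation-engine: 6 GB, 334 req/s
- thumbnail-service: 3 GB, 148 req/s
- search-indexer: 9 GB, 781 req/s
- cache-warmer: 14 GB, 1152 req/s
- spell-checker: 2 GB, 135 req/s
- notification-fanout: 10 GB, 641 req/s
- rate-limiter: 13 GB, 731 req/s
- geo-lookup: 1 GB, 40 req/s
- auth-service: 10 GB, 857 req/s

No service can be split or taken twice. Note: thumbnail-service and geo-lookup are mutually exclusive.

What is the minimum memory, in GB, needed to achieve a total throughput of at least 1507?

19

Need the lightest bundle worth ≥ 1507.
Taking search-indexer + auth-service gives 1638 (≥ 1507) for 19 GB.
Below 19 GB the best achievable stays under 1507.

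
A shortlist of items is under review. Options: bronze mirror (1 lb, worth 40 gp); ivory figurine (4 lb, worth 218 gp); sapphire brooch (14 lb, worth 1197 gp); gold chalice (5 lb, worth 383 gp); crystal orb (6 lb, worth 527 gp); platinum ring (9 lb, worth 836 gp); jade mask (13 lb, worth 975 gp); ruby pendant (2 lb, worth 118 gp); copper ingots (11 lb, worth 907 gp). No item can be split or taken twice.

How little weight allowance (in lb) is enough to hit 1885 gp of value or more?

Minimise lb subject to total value ≥ 1885.
sapphire brooch + platinum ring: 2033 value at 23 lb.
No combination under 23 lb hits 1885.

23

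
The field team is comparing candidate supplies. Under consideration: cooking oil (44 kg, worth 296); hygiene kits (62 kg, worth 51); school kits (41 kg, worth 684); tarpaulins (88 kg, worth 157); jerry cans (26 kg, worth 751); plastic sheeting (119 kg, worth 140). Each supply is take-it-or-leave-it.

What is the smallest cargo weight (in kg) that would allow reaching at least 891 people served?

67

Look for the lowest-cargo combination reaching 891.
Taking school kits + jerry cans gives 1435 (≥ 891) for 67 kg.
Below 67 kg the best achievable stays under 891.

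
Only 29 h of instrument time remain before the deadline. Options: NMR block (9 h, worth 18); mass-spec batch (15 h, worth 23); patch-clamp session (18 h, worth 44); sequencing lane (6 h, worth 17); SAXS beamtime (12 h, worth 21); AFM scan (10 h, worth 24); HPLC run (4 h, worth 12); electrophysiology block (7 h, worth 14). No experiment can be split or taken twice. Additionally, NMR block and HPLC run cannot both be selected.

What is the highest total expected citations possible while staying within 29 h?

By expected citations per h: HPLC run 3.00, sequencing lane 2.83, patch-clamp session 2.44, AFM scan 2.40 lead.
Best packing: patch-clamp session + sequencing lane + HPLC run — 28 h, 73 total.

73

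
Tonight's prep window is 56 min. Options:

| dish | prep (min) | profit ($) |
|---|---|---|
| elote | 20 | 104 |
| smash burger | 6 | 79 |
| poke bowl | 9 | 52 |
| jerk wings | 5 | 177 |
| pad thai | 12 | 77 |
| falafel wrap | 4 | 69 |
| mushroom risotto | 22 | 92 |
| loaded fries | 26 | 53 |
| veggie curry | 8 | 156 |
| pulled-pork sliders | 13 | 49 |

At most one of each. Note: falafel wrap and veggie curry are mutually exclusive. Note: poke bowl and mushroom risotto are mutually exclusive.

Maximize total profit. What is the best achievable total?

593

Density check — jerk wings 35.40, veggie curry 19.50, falafel wrap 17.25, smash burger 13.17 are the best per min.
Taking elote + smash burger + jerk wings + pad thai + veggie curry: 51 min used, 593 in profit.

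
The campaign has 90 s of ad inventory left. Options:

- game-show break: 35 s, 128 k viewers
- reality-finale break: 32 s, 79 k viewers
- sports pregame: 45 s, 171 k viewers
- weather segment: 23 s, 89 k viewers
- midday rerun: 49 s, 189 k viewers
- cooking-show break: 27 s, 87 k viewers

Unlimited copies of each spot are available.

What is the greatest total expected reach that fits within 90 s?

342

Filling by ratio: 3×weather segment for 267, with 21 s left unused.
Replace 3×weather segment with 2×sports pregame: the trade gains 75 net, giving 342 at 90 s.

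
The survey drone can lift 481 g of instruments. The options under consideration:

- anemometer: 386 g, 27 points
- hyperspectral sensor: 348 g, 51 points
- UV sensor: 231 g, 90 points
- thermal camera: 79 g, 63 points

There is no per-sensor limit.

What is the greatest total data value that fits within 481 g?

Taking 6×thermal camera: 474 g used, 378 in data value.
Nothing else within 481 g beats 378.

378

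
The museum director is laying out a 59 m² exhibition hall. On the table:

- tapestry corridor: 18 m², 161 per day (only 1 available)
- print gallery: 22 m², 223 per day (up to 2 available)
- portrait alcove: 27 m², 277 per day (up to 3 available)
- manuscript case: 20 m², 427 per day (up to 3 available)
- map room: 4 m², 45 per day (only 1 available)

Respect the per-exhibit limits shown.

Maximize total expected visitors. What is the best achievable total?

Taking the top-ratio exhibits first gives 2×manuscript case + map room for 899 (44 m²).
Replace map room with tapestry corridor: the trade gains 116 net, giving 1015 at 58 m².
Nothing else within 59 m² beats 1015.

1015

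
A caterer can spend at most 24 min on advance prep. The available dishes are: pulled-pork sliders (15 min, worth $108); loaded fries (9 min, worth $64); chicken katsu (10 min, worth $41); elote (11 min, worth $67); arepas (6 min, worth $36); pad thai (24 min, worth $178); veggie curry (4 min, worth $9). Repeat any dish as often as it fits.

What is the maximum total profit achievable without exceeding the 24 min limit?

178

By profit per min: pad thai 7.42, pulled-pork sliders 7.20, loaded fries 7.11 lead.
Pad thai uses 24 of the 24 min and totals 178.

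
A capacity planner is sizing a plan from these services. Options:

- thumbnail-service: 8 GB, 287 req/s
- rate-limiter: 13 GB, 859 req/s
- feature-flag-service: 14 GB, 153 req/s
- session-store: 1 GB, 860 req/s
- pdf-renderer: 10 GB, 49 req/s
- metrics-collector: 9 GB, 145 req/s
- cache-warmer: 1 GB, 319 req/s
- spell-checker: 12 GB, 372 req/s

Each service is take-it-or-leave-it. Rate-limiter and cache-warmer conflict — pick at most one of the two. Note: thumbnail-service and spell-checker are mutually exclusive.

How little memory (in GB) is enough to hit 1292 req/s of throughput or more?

10

Need the lightest bundle worth ≥ 1292.
thumbnail-service + session-store + cache-warmer: 1466 throughput at 10 GB.
No combination under 10 GB hits 1292.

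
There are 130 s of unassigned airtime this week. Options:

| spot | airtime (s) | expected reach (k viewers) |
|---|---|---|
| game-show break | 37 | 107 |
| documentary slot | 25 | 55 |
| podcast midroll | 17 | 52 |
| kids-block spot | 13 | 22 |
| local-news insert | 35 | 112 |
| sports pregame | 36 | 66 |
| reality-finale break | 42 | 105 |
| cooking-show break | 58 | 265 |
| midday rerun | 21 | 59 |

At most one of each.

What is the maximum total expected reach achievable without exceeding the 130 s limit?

484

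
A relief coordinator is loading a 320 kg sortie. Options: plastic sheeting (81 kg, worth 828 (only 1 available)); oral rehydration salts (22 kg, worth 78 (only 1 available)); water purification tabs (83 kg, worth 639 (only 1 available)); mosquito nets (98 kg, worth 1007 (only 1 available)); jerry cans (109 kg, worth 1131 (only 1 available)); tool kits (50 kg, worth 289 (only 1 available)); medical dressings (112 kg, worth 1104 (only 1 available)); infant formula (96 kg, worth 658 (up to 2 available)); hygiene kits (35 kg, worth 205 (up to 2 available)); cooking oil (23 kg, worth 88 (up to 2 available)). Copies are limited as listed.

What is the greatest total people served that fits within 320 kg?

Taking the top-ratio supplies first gives plastic sheeting + mosquito nets + jerry cans + cooking oil for 3054 (311 kg).
Replace plastic sheeting and cooking oil with medical dressings: the trade gains 188 net, giving 3242 at 319 kg.
Nothing else within 320 kg beats 3242.

3242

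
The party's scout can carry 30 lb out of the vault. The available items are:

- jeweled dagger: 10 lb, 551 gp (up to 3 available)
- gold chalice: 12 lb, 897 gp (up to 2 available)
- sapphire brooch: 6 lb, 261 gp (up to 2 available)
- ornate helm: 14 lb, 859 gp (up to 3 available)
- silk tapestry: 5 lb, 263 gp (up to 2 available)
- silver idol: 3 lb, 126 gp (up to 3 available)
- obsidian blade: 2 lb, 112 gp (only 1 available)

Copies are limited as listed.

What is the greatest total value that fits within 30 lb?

2057

A density-first pass picks 2×gold chalice + silver idol + obsidian blade — 2032 at 29 lb.
Dropping silver idol and obsidian blade frees 5 lb; slotting in silk tapestry (5 lb) lifts the total to 2057 at 29 lb.
The spare 1 lb is too small for any remaining item, and no exchange beats 2057.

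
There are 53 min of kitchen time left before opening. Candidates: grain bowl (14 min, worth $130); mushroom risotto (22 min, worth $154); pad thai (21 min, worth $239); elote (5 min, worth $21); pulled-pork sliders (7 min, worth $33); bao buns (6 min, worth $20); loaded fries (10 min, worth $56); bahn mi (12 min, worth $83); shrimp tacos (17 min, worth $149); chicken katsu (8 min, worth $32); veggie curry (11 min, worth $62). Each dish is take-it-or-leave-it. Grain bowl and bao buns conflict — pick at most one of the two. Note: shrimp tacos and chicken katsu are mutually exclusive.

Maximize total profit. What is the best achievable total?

The ratio ordering already packs tightly: grain bowl + pad thai + shrimp tacos, 52 min, 518.
Nothing else feasible within 53 min beats 518.

518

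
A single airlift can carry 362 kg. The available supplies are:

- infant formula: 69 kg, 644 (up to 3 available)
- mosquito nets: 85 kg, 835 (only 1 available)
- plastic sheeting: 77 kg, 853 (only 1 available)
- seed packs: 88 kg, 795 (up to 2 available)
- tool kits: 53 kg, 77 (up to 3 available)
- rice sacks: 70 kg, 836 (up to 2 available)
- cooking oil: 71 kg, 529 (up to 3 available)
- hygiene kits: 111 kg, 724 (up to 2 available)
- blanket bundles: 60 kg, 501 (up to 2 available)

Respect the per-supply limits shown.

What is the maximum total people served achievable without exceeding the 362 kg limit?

The ratio ordering already packs tightly: mosquito nets + plastic sheeting + 2×rice sacks + blanket bundles, 362 kg, 3861.
No other feasible combination exceeds 3861.

3861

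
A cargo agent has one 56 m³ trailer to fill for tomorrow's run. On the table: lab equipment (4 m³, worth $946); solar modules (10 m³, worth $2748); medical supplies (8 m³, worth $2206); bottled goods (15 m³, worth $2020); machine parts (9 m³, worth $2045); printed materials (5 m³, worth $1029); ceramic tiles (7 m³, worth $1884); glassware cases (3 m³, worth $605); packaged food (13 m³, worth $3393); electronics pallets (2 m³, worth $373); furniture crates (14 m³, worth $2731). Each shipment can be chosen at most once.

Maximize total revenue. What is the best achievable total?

Lab equipment + solar modules + medical supplies + machine parts + printed materials + ceramic tiles + packaged food uses 56 of the 56 m³ and totals 14251.

14251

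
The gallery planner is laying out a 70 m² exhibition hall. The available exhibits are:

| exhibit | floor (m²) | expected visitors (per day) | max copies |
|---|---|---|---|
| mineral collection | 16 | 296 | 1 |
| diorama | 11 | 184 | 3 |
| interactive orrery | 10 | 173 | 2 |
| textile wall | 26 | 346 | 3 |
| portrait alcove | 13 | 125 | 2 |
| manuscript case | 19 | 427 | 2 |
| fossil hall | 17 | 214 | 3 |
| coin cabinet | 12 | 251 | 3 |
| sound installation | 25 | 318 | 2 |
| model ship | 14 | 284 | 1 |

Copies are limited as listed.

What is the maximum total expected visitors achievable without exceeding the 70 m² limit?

Filling by ratio: 2×manuscript case + 2×coin cabinet for 1356, with 8 m² left unused.
The 19 m² tied up in manuscript case is better spent on coin cabinet + model ship — total rises to 1464 (69 m²).
The spare 1 m² is too small for any remaining exhibit, and no exchange beats 1464.

1464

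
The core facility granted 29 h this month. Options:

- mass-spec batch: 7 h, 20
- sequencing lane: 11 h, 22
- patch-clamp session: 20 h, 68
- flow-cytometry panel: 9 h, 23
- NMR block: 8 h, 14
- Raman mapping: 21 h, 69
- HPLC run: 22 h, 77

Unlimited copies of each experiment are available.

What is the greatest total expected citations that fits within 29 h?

97

By expected citations per h: HPLC run 3.50, patch-clamp session 3.40, Raman mapping 3.29, mass-spec batch 2.86 lead.
Mass-spec batch + HPLC run uses 29 of the 29 h and totals 97.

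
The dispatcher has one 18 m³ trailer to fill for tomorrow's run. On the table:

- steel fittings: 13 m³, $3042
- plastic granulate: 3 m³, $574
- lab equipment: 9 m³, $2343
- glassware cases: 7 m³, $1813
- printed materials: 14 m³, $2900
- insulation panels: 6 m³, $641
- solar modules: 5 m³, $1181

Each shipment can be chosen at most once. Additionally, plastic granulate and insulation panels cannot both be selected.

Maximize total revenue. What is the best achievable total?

Greedy by ratio would take lab equipment + glassware cases: 16 m³ used, total 4156.
The 16 m³ tied up in lab equipment and glassware cases is better spent on steel fittings + solar modules — total rises to 4223 (18 m³).
That's the maximum — no feasible swap from here does better than 4223.

4223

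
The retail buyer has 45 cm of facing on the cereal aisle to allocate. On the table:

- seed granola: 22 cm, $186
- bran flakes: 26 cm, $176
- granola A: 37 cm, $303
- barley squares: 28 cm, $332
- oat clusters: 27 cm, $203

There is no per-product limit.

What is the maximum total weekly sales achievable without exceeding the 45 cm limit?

372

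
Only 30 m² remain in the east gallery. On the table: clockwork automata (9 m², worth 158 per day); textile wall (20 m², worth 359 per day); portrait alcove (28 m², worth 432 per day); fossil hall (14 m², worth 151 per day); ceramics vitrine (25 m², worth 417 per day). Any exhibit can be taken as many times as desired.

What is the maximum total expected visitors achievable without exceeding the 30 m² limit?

Taking clockwork automata + textile wall: 29 m² used, 517 in expected visitors.
No other feasible combination exceeds 517.

517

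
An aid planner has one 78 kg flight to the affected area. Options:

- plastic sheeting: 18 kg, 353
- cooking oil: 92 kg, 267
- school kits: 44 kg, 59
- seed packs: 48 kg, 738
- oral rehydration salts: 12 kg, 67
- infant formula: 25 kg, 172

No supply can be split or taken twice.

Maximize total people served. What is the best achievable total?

Density check — plastic sheeting 19.61, seed packs 15.38, infant formula 6.88, oral rehydration salts 5.58 are the best per kg.
Best packing: plastic sheeting + seed packs + oral rehydration salts — 78 kg, 1158 total.

1158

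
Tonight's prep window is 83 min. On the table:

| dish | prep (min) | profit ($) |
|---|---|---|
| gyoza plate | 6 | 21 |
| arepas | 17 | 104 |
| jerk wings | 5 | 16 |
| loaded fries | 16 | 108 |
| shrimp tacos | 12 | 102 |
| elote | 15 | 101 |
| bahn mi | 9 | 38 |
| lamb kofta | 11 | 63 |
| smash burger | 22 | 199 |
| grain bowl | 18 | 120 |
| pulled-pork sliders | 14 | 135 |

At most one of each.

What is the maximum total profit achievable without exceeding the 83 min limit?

664

By profit per min: pulled-pork sliders 9.64, smash burger 9.05, shrimp tacos 8.50 lead.
A density-first pass picks loaded fries + shrimp tacos + elote + smash burger + pulled-pork sliders — 645 at 79 min.
Replace elote with grain bowl: the trade gains 19 net, giving 664 at 82 min.
Runner-up arepas + shrimp tacos + smash burger + grain bowl + pulled-pork sliders tops out at 660.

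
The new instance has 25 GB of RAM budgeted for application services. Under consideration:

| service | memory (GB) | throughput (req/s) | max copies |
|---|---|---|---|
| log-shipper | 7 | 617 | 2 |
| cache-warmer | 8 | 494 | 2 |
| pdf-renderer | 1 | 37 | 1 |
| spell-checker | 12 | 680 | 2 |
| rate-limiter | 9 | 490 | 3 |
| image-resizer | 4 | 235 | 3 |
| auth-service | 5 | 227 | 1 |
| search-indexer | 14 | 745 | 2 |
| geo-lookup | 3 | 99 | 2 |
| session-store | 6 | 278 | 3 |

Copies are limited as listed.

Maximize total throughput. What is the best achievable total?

1827

Filling by ratio: 2×log-shipper + cache-warmer + pdf-renderer for 1765, with 2 GB left unused.
The 1 GB tied up in pdf-renderer is better spent on geo-lookup — total rises to 1827 (25 GB).
No other feasible combination exceeds 1827.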